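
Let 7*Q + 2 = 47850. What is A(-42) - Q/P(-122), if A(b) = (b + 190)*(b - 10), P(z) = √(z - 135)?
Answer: -7696 + 47848*I*√257/1799 ≈ -7696.0 + 426.38*I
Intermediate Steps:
P(z) = √(-135 + z)
Q = 47848/7 (Q = -2/7 + (⅐)*47850 = -2/7 + 47850/7 = 47848/7 ≈ 6835.4)
A(b) = (-10 + b)*(190 + b) (A(b) = (190 + b)*(-10 + b) = (-10 + b)*(190 + b))
A(-42) - Q/P(-122) = (-1900 + (-42)² + 180*(-42)) - 47848/(7*(√(-135 - 122))) = (-1900 + 1764 - 7560) - 47848/(7*(√(-257))) = -7696 - 47848/(7*(I*√257)) = -7696 - 47848*(-I*√257/257)/7 = -7696 - (-47848)*I*√257/1799 = -7696 + 47848*I*√257/1799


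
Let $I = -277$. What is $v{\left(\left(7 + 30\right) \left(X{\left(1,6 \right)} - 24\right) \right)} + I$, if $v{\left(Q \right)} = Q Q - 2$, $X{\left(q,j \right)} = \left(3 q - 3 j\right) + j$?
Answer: $1490562$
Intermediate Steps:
$X{\left(q,j \right)} = - 2 j + 3 q$ ($X{\left(q,j \right)} = \left(- 3 j + 3 q\right) + j = - 2 j + 3 q$)
$v{\left(Q \right)} = -2 + Q^{2}$ ($v{\left(Q \right)} = Q^{2} - 2 = -2 + Q^{2}$)
$v{\left(\left(7 + 30\right) \left(X{\left(1,6 \right)} - 24\right) \right)} + I = \left(-2 + \left(\left(7 + 30\right) \left(\left(\left(-2\right) 6 + 3 \cdot 1\right) - 24\right)\right)^{2}\right) - 277 = \left(-2 + \left(37 \left(\left(-12 + 3\right) - 24\right)\right)^{2}\right) - 277 = \left(-2 + \left(37 \left(-9 - 24\right)\right)^{2}\right) - 277 = \left(-2 + \left(37 \left(-33\right)\right)^{2}\right) - 277 = \left(-2 + \left(-1221\right)^{2}\right) - 277 = \left(-2 + 1490841\right) - 277 = 1490839 - 277 = 1490562$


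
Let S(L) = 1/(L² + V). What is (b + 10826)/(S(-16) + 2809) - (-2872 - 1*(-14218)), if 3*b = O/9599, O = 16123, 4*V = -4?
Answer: -77985478641359/6875725304 ≈ -11342.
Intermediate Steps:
V = -1 (V = (¼)*(-4) = -1)
b = 16123/28797 (b = (16123/9599)/3 = (16123*(1/9599))/3 = (⅓)*(16123/9599) = 16123/28797 ≈ 0.55989)
S(L) = 1/(-1 + L²) (S(L) = 1/(L² - 1) = 1/(-1 + L²))
(b + 10826)/(S(-16) + 2809) - (-2872 - 1*(-14218)) = (16123/28797 + 10826)/(1/(-1 + (-16)²) + 2809) - (-2872 - 1*(-14218)) = 311772445/(28797*(1/(-1 + 256) + 2809)) - (-2872 + 14218) = 311772445/(28797*(1/255 + 2809)) - 1*11346 = 311772445/(28797*(1/255 + 2809)) - 11346 = 311772445/(28797*(716296/255)) - 11346 = (311772445/28797)*(255/716296) - 11346 = 26500657825/6875725304 - 11346 = -77985478641359/6875725304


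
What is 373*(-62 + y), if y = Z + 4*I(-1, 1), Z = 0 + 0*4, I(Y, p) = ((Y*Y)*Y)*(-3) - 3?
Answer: -23126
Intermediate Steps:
I(Y, p) = -3 - 3*Y³ (I(Y, p) = (Y²*Y)*(-3) - 3 = Y³*(-3) - 3 = -3*Y³ - 3 = -3 - 3*Y³)
Z = 0 (Z = 0 + 0 = 0)
y = 0 (y = 0 + 4*(-3 - 3*(-1)³) = 0 + 4*(-3 - 3*(-1)) = 0 + 4*(-3 + 3) = 0 + 4*0 = 0 + 0 = 0)
373*(-62 + y) = 373*(-62 + 0) = 373*(-62) = -23126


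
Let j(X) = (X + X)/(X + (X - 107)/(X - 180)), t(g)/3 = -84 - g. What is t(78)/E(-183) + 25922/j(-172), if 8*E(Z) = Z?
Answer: 47725239589/3693184 ≈ 12923.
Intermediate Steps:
t(g) = -252 - 3*g (t(g) = 3*(-84 - g) = -252 - 3*g)
E(Z) = Z/8
j(X) = 2*X/(X + (-107 + X)/(-180 + X)) (j(X) = (2*X)/(X + (-107 + X)/(-180 + X)) = 2*X/(X + (-107 + X)/(-180 + X)))
t(78)/E(-183) + 25922/j(-172) = (-252 - 3*78)/(((⅛)*(-183))) + 25922/((2*(-172)*(-180 - 172)/(-107 + (-172)² - 179*(-172)))) = (-252 - 234)/(-183/8) + 25922/((2*(-172)*(-352)/(-107 + 29584 + 30788))) = -486*(-8/183) + 25922/((2*(-172)*(-352)/60265)) = 1296/61 + 25922/((2*(-172)*(1/60265)*(-352))) = 1296/61 + 25922/(121088/60265) = 1296/61 + 25922*(60265/121088) = 1296/61 + 781094665/60544 = 47725239589/3693184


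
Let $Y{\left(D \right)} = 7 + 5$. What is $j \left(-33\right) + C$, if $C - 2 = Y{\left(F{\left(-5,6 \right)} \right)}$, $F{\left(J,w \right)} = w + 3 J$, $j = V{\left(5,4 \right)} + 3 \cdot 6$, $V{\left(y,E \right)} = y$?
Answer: $-745$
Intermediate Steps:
$j = 23$ ($j = 5 + 3 \cdot 6 = 5 + 18 = 23$)
$Y{\left(D \right)} = 12$
$C = 14$ ($C = 2 + 12 = 14$)
$j \left(-33\right) + C = 23 \left(-33\right) + 14 = -759 + 14 = -745$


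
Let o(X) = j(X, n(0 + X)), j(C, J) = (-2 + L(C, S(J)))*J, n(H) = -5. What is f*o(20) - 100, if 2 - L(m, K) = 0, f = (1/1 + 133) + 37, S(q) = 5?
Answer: -100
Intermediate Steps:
f = 171 (f = (1 + 133) + 37 = 134 + 37 = 171)
L(m, K) = 2 (L(m, K) = 2 - 1*0 = 2 + 0 = 2)
j(C, J) = 0 (j(C, J) = (-2 + 2)*J = 0*J = 0)
o(X) = 0
f*o(20) - 100 = 171*0 - 100 = 0 - 100 = -100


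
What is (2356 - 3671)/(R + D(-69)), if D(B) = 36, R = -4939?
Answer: 1315/4903 ≈ 0.26820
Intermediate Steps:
(2356 - 3671)/(R + D(-69)) = (2356 - 3671)/(-4939 + 36) = -1315/(-4903) = -1315*(-1/4903) = 1315/4903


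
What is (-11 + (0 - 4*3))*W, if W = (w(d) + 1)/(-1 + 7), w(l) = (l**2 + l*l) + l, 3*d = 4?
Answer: -1219/54 ≈ -22.574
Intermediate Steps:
d = 4/3 (d = (1/3)*4 = 4/3 ≈ 1.3333)
w(l) = l + 2*l**2 (w(l) = (l**2 + l**2) + l = 2*l**2 + l = l + 2*l**2)
W = 53/54 (W = (4*(1 + 2*(4/3))/3 + 1)/(-1 + 7) = (4*(1 + 8/3)/3 + 1)/6 = ((4/3)*(11/3) + 1)*(1/6) = (44/9 + 1)*(1/6) = (53/9)*(1/6) = 53/54 ≈ 0.98148)
(-11 + (0 - 4*3))*W = (-11 + (0 - 4*3))*(53/54) = (-11 + (0 - 12))*(53/54) = (-11 - 12)*(53/54) = -23*53/54 = -1219/54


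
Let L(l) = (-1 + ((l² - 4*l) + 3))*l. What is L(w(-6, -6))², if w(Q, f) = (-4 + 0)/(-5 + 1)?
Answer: 1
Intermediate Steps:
w(Q, f) = 1 (w(Q, f) = -4/(-4) = -4*(-¼) = 1)
L(l) = l*(2 + l² - 4*l) (L(l) = (-1 + (3 + l² - 4*l))*l = (2 + l² - 4*l)*l = l*(2 + l² - 4*l))
L(w(-6, -6))² = (1*(2 + 1² - 4*1))² = (1*(2 + 1 - 4))² = (1*(-1))² = (-1)² = 1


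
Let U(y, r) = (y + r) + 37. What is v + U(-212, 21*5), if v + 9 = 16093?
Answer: 16014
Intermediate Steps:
v = 16084 (v = -9 + 16093 = 16084)
U(y, r) = 37 + r + y (U(y, r) = (r + y) + 37 = 37 + r + y)
v + U(-212, 21*5) = 16084 + (37 + 21*5 - 212) = 16084 + (37 + 105 - 212) = 16084 - 70 = 16014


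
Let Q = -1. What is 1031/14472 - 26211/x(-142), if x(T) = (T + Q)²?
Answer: -358242673/295937928 ≈ -1.2105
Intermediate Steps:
x(T) = (-1 + T)² (x(T) = (T - 1)² = (-1 + T)²)
1031/14472 - 26211/x(-142) = 1031/14472 - 26211/(-1 - 142)² = 1031*(1/14472) - 26211/((-143)²) = 1031/14472 - 26211/20449 = -358242673/295937928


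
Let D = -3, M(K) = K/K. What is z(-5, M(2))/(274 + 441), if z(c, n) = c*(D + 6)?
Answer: -3/143 ≈ -0.020979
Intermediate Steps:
M(K) = 1
z(c, n) = 3*c (z(c, n) = c*(-3 + 6) = c*3 = 3*c)
z(-5, M(2))/(274 + 441) = (3*(-5))/(274 + 441) = -15/715 = -15*1/715 = -3/143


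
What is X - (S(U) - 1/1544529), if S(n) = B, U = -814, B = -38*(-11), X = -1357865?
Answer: -2097907483706/1544529 ≈ -1.3583e+6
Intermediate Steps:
B = 418
S(n) = 418
X - (S(U) - 1/1544529) = -1357865 - (418 - 1/1544529) = -1357865 - 1*645613121/1544529 = -1357865 - 645613121/1544529 = -2097907483706/1544529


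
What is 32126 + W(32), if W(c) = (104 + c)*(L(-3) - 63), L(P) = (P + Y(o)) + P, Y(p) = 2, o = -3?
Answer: 23014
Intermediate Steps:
L(P) = 2 + 2*P (L(P) = (P + 2) + P = (2 + P) + P = 2 + 2*P)
W(c) = -6968 - 67*c (W(c) = (104 + c)*((2 + 2*(-3)) - 63) = (104 + c)*((2 - 6) - 63) = (104 + c)*(-4 - 63) = (104 + c)*(-67) = -6968 - 67*c)
32126 + W(32) = 32126 + (-6968 - 67*32) = 32126 + (-6968 - 2144) = 32126 - 9112 = 23014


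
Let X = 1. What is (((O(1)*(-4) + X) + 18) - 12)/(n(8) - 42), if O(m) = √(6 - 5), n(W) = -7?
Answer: -3/49 ≈ -0.061224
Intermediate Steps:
O(m) = 1 (O(m) = √1 = 1)
(((O(1)*(-4) + X) + 18) - 12)/(n(8) - 42) = (((1*(-4) + 1) + 18) - 12)/(-7 - 42) = (((-4 + 1) + 18) - 12)/(-49) = ((-3 + 18) - 12)*(-1/49) = (15 - 12)*(-1/49) = 3*(-1/49) = -3/49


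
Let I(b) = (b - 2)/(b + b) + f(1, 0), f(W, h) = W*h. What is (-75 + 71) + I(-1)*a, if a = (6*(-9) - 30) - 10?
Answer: -145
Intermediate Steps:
I(b) = (-2 + b)/(2*b) (I(b) = (b - 2)/(b + b) + 1*0 = (-2 + b)/((2*b)) + 0 = (-2 + b)*(1/(2*b)) + 0 = (-2 + b)/(2*b) + 0 = (-2 + b)/(2*b))
a = -94 (a = (-54 - 30) - 10 = -84 - 10 = -94)
(-75 + 71) + I(-1)*a = (-75 + 71) + ((½)*(-2 - 1)/(-1))*(-94) = -4 + ((½)*(-1)*(-3))*(-94) = -4 + (3/2)*(-94) = -4 - 141 = -145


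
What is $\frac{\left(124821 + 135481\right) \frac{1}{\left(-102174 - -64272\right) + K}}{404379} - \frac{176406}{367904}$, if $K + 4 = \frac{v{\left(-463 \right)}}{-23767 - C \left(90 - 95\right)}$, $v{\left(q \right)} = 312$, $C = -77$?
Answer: $- \frac{4081864188809871637}{8512641172556333424} \approx -0.47951$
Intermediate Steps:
$K = - \frac{12115}{3019}$ ($K = -4 + \frac{312}{-23767 - - 77 \left(90 - 95\right)} = -4 + \frac{312}{-23767 - \left(-77\right) \left(-5\right)} = -4 + \frac{312}{-23767 - 385} = -4 + \frac{312}{-24152} = -4 + 312 \left(- \frac{1}{24152}\right) = -4 - \frac{39}{3019} = - \frac{12115}{3019} \approx -4.0129$)
$\frac{\left(124821 + 135481\right) \frac{1}{\left(-102174 - -64272\right) + K}}{404379} - \frac{176406}{367904} = \frac{\left(124821 + 135481\right) \frac{1}{\left(-102174 - -64272\right) - \frac{12115}{3019}}}{404379} - \frac{176406}{367904} = \frac{260302}{\left(-102174 + 64272\right) - \frac{12115}{3019}} \cdot \frac{1}{404379} - \frac{88203}{183952} = \frac{260302}{-37902 - \frac{12115}{3019}} \cdot \frac{1}{404379} - \frac{88203}{183952} = \frac{260302}{- \frac{114438253}{3019}} \cdot \frac{1}{404379} - \frac{88203}{183952} = 260302 \left(- \frac{3019}{114438253}\right) \frac{1}{404379} - \frac{88203}{183952} = \left(- \frac{785851738}{114438253}\right) \frac{1}{404379} - \frac{88203}{183952} = - \frac{785851738}{46276426309887} - \frac{88203}{183952} = - \frac{4081864188809871637}{8512641172556333424}$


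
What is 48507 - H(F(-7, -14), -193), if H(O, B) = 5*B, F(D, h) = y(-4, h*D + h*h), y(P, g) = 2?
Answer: 49472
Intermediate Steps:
F(D, h) = 2
48507 - H(F(-7, -14), -193) = 48507 - 5*(-193) = 48507 - 1*(-965) = 48507 + 965 = 49472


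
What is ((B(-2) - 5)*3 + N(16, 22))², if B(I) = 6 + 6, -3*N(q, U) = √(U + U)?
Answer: 4013/9 - 28*√11 ≈ 353.02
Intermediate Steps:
N(q, U) = -√2*√U/3 (N(q, U) = -√(U + U)/3 = -√2*√U/3)
B(I) = 12
((B(-2) - 5)*3 + N(16, 22))² = ((12 - 5)*3 - √2*√22/3)² = (7*3 - 2*√11/3)² = (21 - 2*√11/3)²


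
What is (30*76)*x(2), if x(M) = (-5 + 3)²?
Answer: 9120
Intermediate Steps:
x(M) = 4 (x(M) = (-2)² = 4)
(30*76)*x(2) = (30*76)*4 = 2280*4 = 9120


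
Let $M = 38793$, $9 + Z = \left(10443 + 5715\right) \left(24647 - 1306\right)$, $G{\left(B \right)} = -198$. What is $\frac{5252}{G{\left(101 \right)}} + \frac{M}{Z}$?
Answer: $- \frac{330125319829}{12445747677} \approx -26.525$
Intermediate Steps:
$Z = 377143869$ ($Z = -9 + \left(10443 + 5715\right) \left(24647 - 1306\right) = -9 + 16158 \cdot 23341 = -9 + 377143878 = 377143869$)
$\frac{5252}{G{\left(101 \right)}} + \frac{M}{Z} = \frac{5252}{-198} + \frac{38793}{377143869} = 5252 \left(- \frac{1}{198}\right) + 38793 \cdot \frac{1}{377143869} = - \frac{2626}{99} + \frac{12931}{125714623} = - \frac{330125319829}{12445747677}$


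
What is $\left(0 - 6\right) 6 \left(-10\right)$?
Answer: $360$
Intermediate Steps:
$\left(0 - 6\right) 6 \left(-10\right) = \left(-6\right) 6 \left(-10\right) = \left(-36\right) \left(-10\right) = 360$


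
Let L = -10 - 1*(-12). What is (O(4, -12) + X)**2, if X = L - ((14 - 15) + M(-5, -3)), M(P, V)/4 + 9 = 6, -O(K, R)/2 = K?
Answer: 49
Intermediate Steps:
O(K, R) = -2*K
M(P, V) = -12 (M(P, V) = -36 + 4*6 = -36 + 24 = -12)
L = 2 (L = -10 + 12 = 2)
X = 15 (X = 2 - ((14 - 15) - 12) = 2 - (-1 - 12) = 2 - 1*(-13) = 2 + 13 = 15)
(O(4, -12) + X)**2 = (-2*4 + 15)**2 = (-8 + 15)**2 = 7**2 = 49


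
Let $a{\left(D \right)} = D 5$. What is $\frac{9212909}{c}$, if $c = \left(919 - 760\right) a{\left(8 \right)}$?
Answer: $\frac{9212909}{6360} \approx 1448.6$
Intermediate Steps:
$a{\left(D \right)} = 5 D$
$c = 6360$ ($c = \left(919 - 760\right) 5 \cdot 8 = 159 \cdot 40 = 6360$)
$\frac{9212909}{c} = \frac{9212909}{6360}$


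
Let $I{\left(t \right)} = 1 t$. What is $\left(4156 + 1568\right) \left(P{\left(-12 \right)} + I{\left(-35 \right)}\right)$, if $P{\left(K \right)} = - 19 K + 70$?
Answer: $1505412$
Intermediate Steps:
$I{\left(t \right)} = t$
$P{\left(K \right)} = 70 - 19 K$
$\left(4156 + 1568\right) \left(P{\left(-12 \right)} + I{\left(-35 \right)}\right) = \left(4156 + 1568\right) \left(\left(70 - -228\right) - 35\right) = 5724 \left(\left(70 + 228\right) - 35\right) = 5724 \left(298 - 35\right) = 5724 \cdot 263 = 1505412$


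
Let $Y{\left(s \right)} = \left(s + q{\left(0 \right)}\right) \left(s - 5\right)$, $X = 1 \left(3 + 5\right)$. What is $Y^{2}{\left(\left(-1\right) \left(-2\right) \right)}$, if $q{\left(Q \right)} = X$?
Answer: $900$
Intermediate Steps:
$X = 8$ ($X = 1 \cdot 8 = 8$)
$q{\left(Q \right)} = 8$
$Y{\left(s \right)} = \left(-5 + s\right) \left(8 + s\right)$ ($Y{\left(s \right)} = \left(s + 8\right) \left(s - 5\right) = \left(8 + s\right) \left(-5 + s\right) = \left(-5 + s\right) \left(8 + s\right)$)
$Y^{2}{\left(\left(-1\right) \left(-2\right) \right)} = \left(-40 + \left(\left(-1\right) \left(-2\right)\right)^{2} + 3 \left(\left(-1\right) \left(-2\right)\right)\right)^{2} = \left(-40 + 2^{2} + 3 \cdot 2\right)^{2} = \left(-40 + 4 + 6\right)^{2} = \left(-30\right)^{2} = 900$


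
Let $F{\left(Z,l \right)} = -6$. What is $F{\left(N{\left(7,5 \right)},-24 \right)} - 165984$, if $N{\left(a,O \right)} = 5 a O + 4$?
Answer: $-165990$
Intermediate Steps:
$N{\left(a,O \right)} = 4 + 5 O a$ ($N{\left(a,O \right)} = 5 O a + 4 = 4 + 5 O a$)
$F{\left(N{\left(7,5 \right)},-24 \right)} - 165984 = -6 - 165984 = -165990$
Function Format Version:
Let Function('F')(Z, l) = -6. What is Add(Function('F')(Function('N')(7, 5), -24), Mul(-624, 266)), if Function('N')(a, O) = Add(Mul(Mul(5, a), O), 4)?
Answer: -165990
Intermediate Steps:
Function('N')(a, O) = Add(4, Mul(5, O, a)) (Function('N')(a, O) = Add(Mul(5, O, a), 4) = Add(4, Mul(5, O, a)))
Add(Function('F')(Function('N')(7, 5), -24), Mul(-624, 266)) = Add(-6, Mul(-624, 266)) = Add(-6, -165984) = -165990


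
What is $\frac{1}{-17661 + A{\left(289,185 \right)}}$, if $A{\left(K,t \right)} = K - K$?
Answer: $- \frac{1}{17661} \approx -5.6622 \cdot 10^{-5}$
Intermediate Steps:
$A{\left(K,t \right)} = 0$
$\frac{1}{-17661 + A{\left(289,185 \right)}} = \frac{1}{-17661 + 0} = \frac{1}{-17661} = - \frac{1}{17661}$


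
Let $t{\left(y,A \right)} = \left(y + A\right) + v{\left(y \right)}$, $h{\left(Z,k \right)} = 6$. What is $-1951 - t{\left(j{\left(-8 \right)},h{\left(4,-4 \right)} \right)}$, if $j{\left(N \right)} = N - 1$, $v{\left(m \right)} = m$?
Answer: $-1939$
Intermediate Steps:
$j{\left(N \right)} = -1 + N$ ($j{\left(N \right)} = N - 1 = -1 + N$)
$t{\left(y,A \right)} = A + 2 y$ ($t{\left(y,A \right)} = \left(y + A\right) + y = \left(A + y\right) + y = A + 2 y$)
$-1951 - t{\left(j{\left(-8 \right)},h{\left(4,-4 \right)} \right)} = -1951 - \left(6 + 2 \left(-1 - 8\right)\right) = -1951 - \left(6 + 2 \left(-9\right)\right) = -1951 - \left(6 - 18\right) = -1951 - -12 = -1951 + 12 = -1939$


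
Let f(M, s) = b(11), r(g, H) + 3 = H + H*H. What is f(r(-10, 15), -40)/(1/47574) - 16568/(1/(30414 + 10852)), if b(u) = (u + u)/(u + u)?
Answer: -683647514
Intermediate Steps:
r(g, H) = -3 + H + H² (r(g, H) = -3 + (H + H*H) = -3 + (H + H²) = -3 + H + H²)
b(u) = 1 (b(u) = (2*u)/((2*u)) = (2*u)*(1/(2*u)) = 1)
f(M, s) = 1
f(r(-10, 15), -40)/(1/47574) - 16568/(1/(30414 + 10852)) = 1/1/47574 - 16568/(1/(30414 + 10852)) = 1/(1/47574) - 16568/(1/41266) = 1*47574 - 16568/1/41266 = 47574 - 16568*41266 = 47574 - 683695088 = -683647514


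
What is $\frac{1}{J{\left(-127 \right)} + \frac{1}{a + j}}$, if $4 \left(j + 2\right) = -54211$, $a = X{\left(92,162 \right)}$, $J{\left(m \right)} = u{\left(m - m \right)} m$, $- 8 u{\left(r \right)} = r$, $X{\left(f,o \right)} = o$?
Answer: $- \frac{53571}{4} \approx -13393.0$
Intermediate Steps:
$u{\left(r \right)} = - \frac{r}{8}$
$J{\left(m \right)} = 0$ ($J{\left(m \right)} = - \frac{m - m}{8} m = \left(- \frac{1}{8}\right) 0 m = 0 m = 0$)
$a = 162$
$j = - \frac{54219}{4}$ ($j = -2 + \frac{1}{4} \left(-54211\right) = -2 - \frac{54211}{4} = - \frac{54219}{4} \approx -13555.0$)
$\frac{1}{J{\left(-127 \right)} + \frac{1}{a + j}} = \frac{1}{0 + \frac{1}{162 - \frac{54219}{4}}} = \frac{1}{0 + \frac{1}{- \frac{53571}{4}}} = \frac{1}{0 - \frac{4}{53571}} = \frac{1}{- \frac{4}{53571}} = - \frac{53571}{4}$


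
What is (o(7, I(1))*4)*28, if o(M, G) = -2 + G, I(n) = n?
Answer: -112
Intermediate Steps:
(o(7, I(1))*4)*28 = ((-2 + 1)*4)*28 = -1*4*28 = -4*28 = -112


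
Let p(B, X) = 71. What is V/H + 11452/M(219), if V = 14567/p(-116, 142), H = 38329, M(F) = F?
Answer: 31168193441/595977621 ≈ 52.298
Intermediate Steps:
V = 14567/71 ≈ 205.17
V/H + 11452/M(219) = (14567/71)/38329 + 11452/219 = (14567/71)*(1/38329) + 11452*(1/219) = 14567/2721359 + 11452/219 = 31168193441/595977621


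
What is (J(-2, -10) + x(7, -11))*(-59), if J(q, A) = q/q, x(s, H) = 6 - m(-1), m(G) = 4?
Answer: -177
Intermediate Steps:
x(s, H) = 2 (x(s, H) = 6 - 1*4 = 6 - 4 = 2)
J(q, A) = 1
(J(-2, -10) + x(7, -11))*(-59) = (1 + 2)*(-59) = 3*(-59) = -177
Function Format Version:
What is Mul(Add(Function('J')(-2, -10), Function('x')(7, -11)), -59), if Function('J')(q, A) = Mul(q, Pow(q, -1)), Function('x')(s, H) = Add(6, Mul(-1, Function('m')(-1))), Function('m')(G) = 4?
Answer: -177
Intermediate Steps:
Function('x')(s, H) = 2 (Function('x')(s, H) = Add(6, Mul(-1, 4)) = Add(6, -4) = 2)
Function('J')(q, A) = 1
Mul(Add(Function('J')(-2, -10), Function('x')(7, -11)), -59) = Mul(Add(1, 2), -59) = Mul(3, -59) = -177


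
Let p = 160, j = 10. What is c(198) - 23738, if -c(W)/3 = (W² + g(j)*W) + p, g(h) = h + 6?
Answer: -151334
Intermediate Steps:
g(h) = 6 + h
c(W) = -480 - 48*W - 3*W² (c(W) = -3*((W² + (6 + 10)*W) + 160) = -3*((W² + 16*W) + 160) = -3*(160 + W² + 16*W) = -480 - 48*W - 3*W²)
c(198) - 23738 = (-480 - 48*198 - 3*198²) - 23738 = (-480 - 9504 - 3*39204) - 23738 = (-480 - 9504 - 117612) - 23738 = -127596 - 23738 = -151334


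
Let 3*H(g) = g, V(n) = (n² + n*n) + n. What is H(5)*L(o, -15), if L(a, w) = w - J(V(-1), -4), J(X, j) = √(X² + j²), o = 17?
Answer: -25 - 5*√17/3 ≈ -31.872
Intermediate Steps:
V(n) = n + 2*n² (V(n) = (n² + n²) + n = 2*n² + n = n + 2*n²)
H(g) = g/3
L(a, w) = w - √17 (L(a, w) = w - √((-(1 + 2*(-1)))² + (-4)²) = w - √((-(1 - 2))² + 16) = w - √((-1*(-1))² + 16) = w - √(1² + 16) = w - √(1 + 16) = w - √17)
H(5)*L(o, -15) = ((⅓)*5)*(-15 - √17) = 5*(-15 - √17)/3 = -25 - 5*√17/3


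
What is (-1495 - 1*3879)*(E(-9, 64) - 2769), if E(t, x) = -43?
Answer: 15111688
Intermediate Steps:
(-1495 - 1*3879)*(E(-9, 64) - 2769) = (-1495 - 1*3879)*(-43 - 2769) = (-1495 - 3879)*(-2812) = -5374*(-2812) = 15111688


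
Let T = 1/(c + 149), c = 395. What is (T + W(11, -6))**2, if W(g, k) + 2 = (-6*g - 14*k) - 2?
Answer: 58018689/295936 ≈ 196.05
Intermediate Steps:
W(g, k) = -4 - 14*k - 6*g (W(g, k) = -2 + ((-6*g - 14*k) - 2) = -2 + ((-14*k - 6*g) - 2) = -2 + (-2 - 14*k - 6*g) = -4 - 14*k - 6*g)
T = 1/544 (T = 1/(395 + 149) = 1/544 ≈ 0.0018382)
(T + W(11, -6))**2 = (1/544 + (-4 - 14*(-6) - 6*11))**2 = (1/544 + (-4 + 84 - 66))**2 = (1/544 + 14)**2 = (7617/544)**2 = 58018689/295936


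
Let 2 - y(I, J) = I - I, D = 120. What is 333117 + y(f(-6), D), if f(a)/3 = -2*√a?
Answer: 333119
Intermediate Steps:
f(a) = -6*√a (f(a) = 3*(-2*√a) = -6*√a)
y(I, J) = 2 (y(I, J) = 2 - (I - I) = 2 - 1*0 = 2 + 0 = 2)
333117 + y(f(-6), D) = 333117 + 2 = 333119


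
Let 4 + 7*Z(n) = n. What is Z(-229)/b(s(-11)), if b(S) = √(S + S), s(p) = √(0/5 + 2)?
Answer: -233*2^(¼)/14 ≈ -19.792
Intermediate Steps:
Z(n) = -4/7 + n/7
s(p) = √2 (s(p) = √(0*(⅕) + 2) = √(0 + 2) = √2)
b(S) = √2*√S (b(S) = √(2*S) = √2*√S)
Z(-229)/b(s(-11)) = (-4/7 + (⅐)*(-229))/((√2*√(√2))) = (-4/7 - 229/7)/((√2*2^(¼))) = -233*2^(¼)/2/7 = -233*2^(¼)/14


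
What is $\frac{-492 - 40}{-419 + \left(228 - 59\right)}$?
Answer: $\frac{266}{125} \approx 2.128$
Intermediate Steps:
$\frac{-492 - 40}{-419 + \left(228 - 59\right)} = - \frac{532}{-419 + 169} = - \frac{532}{-250} = \left(-532\right) \left(- \frac{1}{250}\right) = \frac{266}{125}$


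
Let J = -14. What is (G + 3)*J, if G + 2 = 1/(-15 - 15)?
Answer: -203/15 ≈ -13.533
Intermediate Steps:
G = -61/30 (G = -2 + 1/(-15 - 15) = -2 + 1/(-30) = -2 - 1/30 = -61/30 ≈ -2.0333)
(G + 3)*J = (-61/30 + 3)*(-14) = (29/30)*(-14) = -203/15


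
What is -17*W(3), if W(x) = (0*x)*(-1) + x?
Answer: -51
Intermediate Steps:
W(x) = x (W(x) = 0*(-1) + x = 0 + x = x)
-17*W(3) = -17*3 = -51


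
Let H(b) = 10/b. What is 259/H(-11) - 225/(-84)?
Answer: -39511/140 ≈ -282.22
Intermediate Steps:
259/H(-11) - 225/(-84) = 259/((10/(-11))) - 225/(-84) = 259/((10*(-1/11))) - 225*(-1/84) = 259/(-10/11) + 75/28 = 259*(-11/10) + 75/28 = -2849/10 + 75/28 = -39511/140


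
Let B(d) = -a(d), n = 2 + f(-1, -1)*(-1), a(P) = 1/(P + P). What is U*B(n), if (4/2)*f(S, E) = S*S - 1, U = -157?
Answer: 157/4 ≈ 39.250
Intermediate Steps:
f(S, E) = -½ + S²/2 (f(S, E) = (S*S - 1)/2 = (S² - 1)/2 = (-1 + S²)/2 = -½ + S²/2)
a(P) = 1/(2*P)
n = 2 (n = 2 + (-½ + (½)*(-1)²)*(-1) = 2 + (-½ + (½)*1)*(-1) = 2 + (-½ + ½)*(-1) = 2 + 0*(-1) = 2 + 0 = 2)
B(d) = -1/(2*d)
U*B(n) = -(-157)/(2*2) = -157*(-¼) = 157/4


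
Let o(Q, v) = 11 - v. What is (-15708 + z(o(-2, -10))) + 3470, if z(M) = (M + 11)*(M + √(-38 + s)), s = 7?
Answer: -11566 + 32*I*√31 ≈ -11566.0 + 178.17*I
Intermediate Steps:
z(M) = (11 + M)*(M + I*√31) (z(M) = (M + 11)*(M + √(-38 + 7)) = (11 + M)*(M + √(-31)) = (11 + M)*(M + I*√31))
(-15708 + z(o(-2, -10))) + 3470 = (-15708 + ((11 - 1*(-10))² + 11*(11 - 1*(-10)) + 11*I*√31 + I*(11 - 1*(-10))*√31)) + 3470 = (-15708 + ((11 + 10)² + 11*(11 + 10) + 11*I*√31 + I*(11 + 10)*√31)) + 3470 = (-15708 + (21² + 11*21 + 11*I*√31 + I*21*√31)) + 3470 = (-15708 + (441 + 231 + 11*I*√31 + 21*I*√31)) + 3470 = (-15708 + (672 + 32*I*√31)) + 3470 = (-15036 + 32*I*√31) + 3470 = -11566 + 32*I*√31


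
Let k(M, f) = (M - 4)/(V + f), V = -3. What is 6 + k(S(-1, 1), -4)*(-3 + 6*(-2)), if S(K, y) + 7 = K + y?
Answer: -123/7 ≈ -17.571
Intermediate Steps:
S(K, y) = -7 + K + y (S(K, y) = -7 + (K + y) = -7 + K + y)
k(M, f) = (-4 + M)/(-3 + f) (k(M, f) = (M - 4)/(-3 + f) = (-4 + M)/(-3 + f))
6 + k(S(-1, 1), -4)*(-3 + 6*(-2)) = 6 + ((-4 + (-7 - 1 + 1))/(-3 - 4))*(-3 + 6*(-2)) = 6 + ((-4 - 7)/(-7))*(-3 - 12) = 6 - ⅐*(-11)*(-15) = 6 + (11/7)*(-15) = 6 - 165/7 = -123/7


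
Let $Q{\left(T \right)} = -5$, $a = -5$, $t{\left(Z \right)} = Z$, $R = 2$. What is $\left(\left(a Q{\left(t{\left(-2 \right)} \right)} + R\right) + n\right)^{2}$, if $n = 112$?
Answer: $19321$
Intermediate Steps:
$\left(\left(a Q{\left(t{\left(-2 \right)} \right)} + R\right) + n\right)^{2} = \left(\left(\left(-5\right) \left(-5\right) + 2\right) + 112\right)^{2} = \left(\left(25 + 2\right) + 112\right)^{2} = \left(27 + 112\right)^{2} = 139^{2} = 19321$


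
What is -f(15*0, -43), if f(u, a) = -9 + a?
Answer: 52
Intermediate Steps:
-f(15*0, -43) = -(-9 - 43) = -1*(-52) = 52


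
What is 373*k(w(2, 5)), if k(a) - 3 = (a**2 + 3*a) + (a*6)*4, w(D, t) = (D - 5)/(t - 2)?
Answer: -8579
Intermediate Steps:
w(D, t) = (-5 + D)/(-2 + t)
k(a) = 3 + a**2 + 27*a (k(a) = 3 + ((a**2 + 3*a) + (a*6)*4) = 3 + ((a**2 + 3*a) + (6*a)*4) = 3 + ((a**2 + 3*a) + 24*a) = 3 + (a**2 + 27*a) = 3 + a**2 + 27*a)
373*k(w(2, 5)) = 373*(3 + ((-5 + 2)/(-2 + 5))**2 + 27*((-5 + 2)/(-2 + 5))) = 373*(3 + (-3/3)**2 + 27*(-3/3)) = 373*(3 + ((1/3)*(-3))**2 + 27*((1/3)*(-3))) = 373*(3 + (-1)**2 + 27*(-1)) = 373*(3 + 1 - 27) = 373*(-23) = -8579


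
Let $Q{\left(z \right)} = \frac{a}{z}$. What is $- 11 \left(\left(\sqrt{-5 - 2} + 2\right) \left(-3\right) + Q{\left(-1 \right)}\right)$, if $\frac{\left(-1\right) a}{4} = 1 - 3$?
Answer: $154 + 33 i \sqrt{7} \approx 154.0 + 87.31 i$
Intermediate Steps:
$a = 8$ ($a = - 4 \left(1 - 3\right) = \left(-4\right) \left(-2\right) = 8$)
$Q{\left(z \right)} = \frac{8}{z}$
$- 11 \left(\left(\sqrt{-5 - 2} + 2\right) \left(-3\right) + Q{\left(-1 \right)}\right) = - 11 \left(\left(\sqrt{-5 - 2} + 2\right) \left(-3\right) + \frac{8}{-1}\right) = - 11 \left(\left(\sqrt{-7} + 2\right) \left(-3\right) + 8 \left(-1\right)\right) = - 11 \left(\left(i \sqrt{7} + 2\right) \left(-3\right) - 8\right) = - 11 \left(\left(2 + i \sqrt{7}\right) \left(-3\right) - 8\right) = - 11 \left(\left(-6 - 3 i \sqrt{7}\right) - 8\right) = - 11 \left(-14 - 3 i \sqrt{7}\right) = 154 + 33 i \sqrt{7}$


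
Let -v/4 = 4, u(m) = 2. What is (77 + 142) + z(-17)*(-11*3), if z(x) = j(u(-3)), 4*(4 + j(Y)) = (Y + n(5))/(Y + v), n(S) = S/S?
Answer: 19755/56 ≈ 352.77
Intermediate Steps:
n(S) = 1
v = -16 (v = -4*4 = -16)
j(Y) = -4 + (1 + Y)/(4*(-16 + Y)) (j(Y) = -4 + ((Y + 1)/(Y - 16))/4 = -4 + ((1 + Y)/(-16 + Y))/4 = -4 + (1 + Y)/(4*(-16 + Y)))
z(x) = -227/56 (z(x) = (257 - 15*2)/(4*(-16 + 2)) = (¼)*(257 - 30)/(-14) = (¼)*(-1/14)*227 = -227/56)
(77 + 142) + z(-17)*(-11*3) = (77 + 142) - (-2497)*3/56 = 219 - 227/56*(-33) = 219 + 7491/56 = 19755/56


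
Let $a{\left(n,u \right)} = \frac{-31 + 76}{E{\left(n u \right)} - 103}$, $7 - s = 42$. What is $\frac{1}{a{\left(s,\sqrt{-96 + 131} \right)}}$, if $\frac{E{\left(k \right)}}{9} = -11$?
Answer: $- \frac{202}{45} \approx -4.4889$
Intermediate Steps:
$s = -35$ ($s = 7 - 42 = -35$)
$E{\left(k \right)} = -99$ ($E{\left(k \right)} = 9 \left(-11\right) = -99$)
$a{\left(n,u \right)} = - \frac{45}{202}$ ($a{\left(n,u \right)} = \frac{-31 + 76}{-99 - 103} = \frac{45}{-202} = 45 \left(- \frac{1}{202}\right) = - \frac{45}{202}$)
$\frac{1}{a{\left(s,\sqrt{-96 + 131} \right)}} = \frac{1}{- \frac{45}{202}} = - \frac{202}{45}$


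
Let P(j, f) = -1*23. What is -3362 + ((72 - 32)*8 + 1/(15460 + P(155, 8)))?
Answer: -46959353/15437 ≈ -3042.0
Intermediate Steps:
P(j, f) = -23
-3362 + ((72 - 32)*8 + 1/(15460 + P(155, 8))) = -3362 + ((72 - 32)*8 + 1/(15460 - 23)) = -3362 + (40*8 + 1/15437) = -3362 + (320 + 1/15437) = -3362 + 4939841/15437 = -46959353/15437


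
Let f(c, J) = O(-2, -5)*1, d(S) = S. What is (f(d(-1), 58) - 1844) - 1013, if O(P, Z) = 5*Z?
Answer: -2882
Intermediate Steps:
f(c, J) = -25 (f(c, J) = (5*(-5))*1 = -25*1 = -25)
(f(d(-1), 58) - 1844) - 1013 = (-25 - 1844) - 1013 = -1869 - 1013 = -2882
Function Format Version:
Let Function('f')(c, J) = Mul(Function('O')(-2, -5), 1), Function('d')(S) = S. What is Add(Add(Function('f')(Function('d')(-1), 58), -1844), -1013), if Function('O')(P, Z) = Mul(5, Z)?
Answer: -2882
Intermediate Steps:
Function('f')(c, J) = -25 (Function('f')(c, J) = Mul(Mul(5, -5), 1) = Mul(-25, 1) = -25)
Add(Add(Function('f')(Function('d')(-1), 58), -1844), -1013) = Add(Add(-25, -1844), -1013) = Add(-1869, -1013) = -2882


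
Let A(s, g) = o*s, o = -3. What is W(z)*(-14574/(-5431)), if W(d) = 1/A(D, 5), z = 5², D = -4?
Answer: 2429/10862 ≈ 0.22362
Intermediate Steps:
A(s, g) = -3*s
z = 25
W(d) = 1/12 (W(d) = 1/(-3*(-4)) = 1/12)
W(z)*(-14574/(-5431)) = (-14574/(-5431))/12 = (-14574*(-1/5431))/12 = (1/12)*(14574/5431) = 2429/10862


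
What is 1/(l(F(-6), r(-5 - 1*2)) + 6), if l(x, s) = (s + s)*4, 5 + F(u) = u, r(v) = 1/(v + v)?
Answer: 7/38 ≈ 0.18421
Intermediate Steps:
r(v) = 1/(2*v)
F(u) = -5 + u
l(x, s) = 8*s (l(x, s) = (2*s)*4 = 8*s)
1/(l(F(-6), r(-5 - 1*2)) + 6) = 1/(8*(1/(2*(-5 - 1*2))) + 6) = 1/(8*(1/(2*(-5 - 2))) + 6) = 1/(8*((½)/(-7)) + 6) = 1/(8*((½)*(-⅐)) + 6) = 1/(8*(-1/14) + 6) = 1/(-4/7 + 6) = 1/(38/7) = 7/38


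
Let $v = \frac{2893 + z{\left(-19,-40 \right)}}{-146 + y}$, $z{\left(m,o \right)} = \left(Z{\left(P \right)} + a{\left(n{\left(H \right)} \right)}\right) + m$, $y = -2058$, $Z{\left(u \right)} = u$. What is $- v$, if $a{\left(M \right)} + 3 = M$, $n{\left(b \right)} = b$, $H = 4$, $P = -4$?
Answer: $\frac{99}{76} \approx 1.3026$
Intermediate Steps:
$a{\left(M \right)} = -3 + M$
$z{\left(m,o \right)} = -3 + m$ ($z{\left(m,o \right)} = \left(-4 + \left(-3 + 4\right)\right) + m = \left(-4 + 1\right) + m = -3 + m$)
$v = - \frac{99}{76}$ ($v = \frac{2893 - 22}{-146 - 2058} = \frac{2893 - 22}{-2204} = 2871 \left(- \frac{1}{2204}\right) = - \frac{99}{76} \approx -1.3026$)
$- v = \left(-1\right) \left(- \frac{99}{76}\right) = \frac{99}{76}$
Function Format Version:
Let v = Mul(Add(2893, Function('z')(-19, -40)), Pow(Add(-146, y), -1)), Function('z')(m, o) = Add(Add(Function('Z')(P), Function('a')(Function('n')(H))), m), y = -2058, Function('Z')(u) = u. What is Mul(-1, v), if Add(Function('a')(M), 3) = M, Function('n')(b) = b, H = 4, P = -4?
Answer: Rational(99, 76) ≈ 1.3026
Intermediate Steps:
Function('a')(M) = Add(-3, M)
Function('z')(m, o) = Add(-3, m) (Function('z')(m, o) = Add(Add(-4, Add(-3, 4)), m) = Add(Add(-4, 1), m) = Add(-3, m))
v = Rational(-99, 76) (v = Mul(Add(2893, Add(-3, -19)), Pow(Add(-146, -2058), -1)) = Mul(Add(2893, -22), Pow(-2204, -1)) = Mul(2871, Rational(-1, 2204)) = Rational(-99, 76) ≈ -1.3026)
Mul(-1, v) = Mul(-1, Rational(-99, 76)) = Rational(99, 76)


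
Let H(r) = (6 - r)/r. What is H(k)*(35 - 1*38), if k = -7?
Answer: 39/7 ≈ 5.5714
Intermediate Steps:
H(r) = (6 - r)/r
H(k)*(35 - 1*38) = ((6 - 1*(-7))/(-7))*(35 - 1*38) = (-(6 + 7)/7)*(35 - 38) = -1/7*13*(-3) = -13/7*(-3) = 39/7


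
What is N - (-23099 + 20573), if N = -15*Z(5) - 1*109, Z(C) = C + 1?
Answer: 2327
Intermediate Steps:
Z(C) = 1 + C
N = -199 (N = -15*(1 + 5) - 1*109 = -15*6 - 109 = -90 - 109 = -199)
N - (-23099 + 20573) = -199 - (-23099 + 20573) = -199 - 1*(-2526) = -199 + 2526 = 2327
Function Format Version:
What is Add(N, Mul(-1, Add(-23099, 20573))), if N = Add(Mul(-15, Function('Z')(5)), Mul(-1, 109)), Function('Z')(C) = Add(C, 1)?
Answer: 2327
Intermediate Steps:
Function('Z')(C) = Add(1, C)
N = -199 (N = Add(Mul(-15, Add(1, 5)), Mul(-1, 109)) = Add(Mul(-15, 6), -109) = Add(-90, -109) = -199)
Add(N, Mul(-1, Add(-23099, 20573))) = Add(-199, Mul(-1, Add(-23099, 20573))) = Add(-199, Mul(-1, -2526)) = Add(-199, 2526) = 2327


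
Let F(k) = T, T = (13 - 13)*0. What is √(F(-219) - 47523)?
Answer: I*√47523 ≈ 218.0*I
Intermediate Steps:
T = 0 (T = 0*0 = 0)
F(k) = 0
√(F(-219) - 47523) = √(0 - 47523) = √(-47523) = I*√47523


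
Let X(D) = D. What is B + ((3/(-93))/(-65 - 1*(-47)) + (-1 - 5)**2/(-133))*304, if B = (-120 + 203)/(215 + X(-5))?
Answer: -1588681/19530 ≈ -81.346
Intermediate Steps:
B = 83/210 (B = (-120 + 203)/(215 - 5) = 83/210 ≈ 0.39524)
B + ((3/(-93))/(-65 - 1*(-47)) + (-1 - 5)**2/(-133))*304 = 83/210 + ((3/(-93))/(-65 - 1*(-47)) + (-1 - 5)**2/(-133))*304 = 83/210 + ((3*(-1/93))/(-65 + 47) + (-6)**2*(-1/133))*304 = 83/210 + (-1/31/(-18) + 36*(-1/133))*304 = 83/210 + (-1/31*(-1/18) - 36/133)*304 = 83/210 + (1/558 - 36/133)*304 = 83/210 - 19955/74214*304 = 83/210 - 159640/1953 = -1588681/19530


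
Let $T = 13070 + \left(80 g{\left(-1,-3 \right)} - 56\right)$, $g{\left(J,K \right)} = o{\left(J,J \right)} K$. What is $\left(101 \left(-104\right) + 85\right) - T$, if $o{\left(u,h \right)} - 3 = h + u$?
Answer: $-23193$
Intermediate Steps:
$o{\left(u,h \right)} = 3 + h + u$ ($o{\left(u,h \right)} = 3 + \left(h + u\right) = 3 + h + u$)
$g{\left(J,K \right)} = K \left(3 + 2 J\right)$ ($g{\left(J,K \right)} = \left(3 + J + J\right) K = \left(3 + 2 J\right) K = K \left(3 + 2 J\right)$)
$T = 12774$ ($T = 13070 + \left(80 \left(- 3 \left(3 + 2 \left(-1\right)\right)\right) - 56\right) = 13070 + \left(80 \left(- 3 \left(3 - 2\right)\right) - 56\right) = 13070 + \left(80 \left(\left(-3\right) 1\right) - 56\right) = 13070 + \left(80 \left(-3\right) - 56\right) = 13070 - 296 = 12774$)
$\left(101 \left(-104\right) + 85\right) - T = \left(101 \left(-104\right) + 85\right) - 12774 = \left(-10504 + 85\right) - 12774 = -10419 - 12774 = -23193$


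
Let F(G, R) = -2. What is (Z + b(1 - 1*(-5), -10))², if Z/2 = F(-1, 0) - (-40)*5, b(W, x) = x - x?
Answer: 156816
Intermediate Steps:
b(W, x) = 0
Z = 396 (Z = 2*(-2 - (-40)*5) = 2*(-2 - 10*(-20)) = 2*(-2 + 200) = 2*198 = 396)
(Z + b(1 - 1*(-5), -10))² = (396 + 0)² = 396² = 156816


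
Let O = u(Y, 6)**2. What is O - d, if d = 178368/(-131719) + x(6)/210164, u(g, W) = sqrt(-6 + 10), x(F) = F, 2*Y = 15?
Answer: 74108054851/13841295958 ≈ 5.3541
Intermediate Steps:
Y = 15/2 (Y = (1/2)*15 = 15/2 ≈ 7.5000)
u(g, W) = 2 (u(g, W) = sqrt(4) = 2)
d = -18742871019/13841295958 (d = 178368/(-131719) + 6/210164 = 178368*(-1/131719) + 6*(1/210164) = -178368/131719 + 3/105082 = -18742871019/13841295958 ≈ -1.3541)
O = 4 (O = 2**2 = 4)
O - d = 4 - 1*(-18742871019/13841295958) = 4 + 18742871019/13841295958 = 74108054851/13841295958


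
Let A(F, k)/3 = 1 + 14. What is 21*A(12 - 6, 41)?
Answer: 945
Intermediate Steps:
A(F, k) = 45 (A(F, k) = 3*(1 + 14) = 3*15 = 45)
21*A(12 - 6, 41) = 21*45 = 945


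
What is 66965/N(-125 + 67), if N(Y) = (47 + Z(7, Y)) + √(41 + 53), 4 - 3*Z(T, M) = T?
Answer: 1540195/1011 - 66965*√94/2022 ≈ 1202.3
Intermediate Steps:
Z(T, M) = 4/3 - T/3
N(Y) = 46 + √94 (N(Y) = (47 + (4/3 - ⅓*7)) + √(41 + 53) = (47 + (4/3 - 7/3)) + √94 = (47 - 1) + √94 = 46 + √94)
66965/N(-125 + 67) = 66965/(46 + √94)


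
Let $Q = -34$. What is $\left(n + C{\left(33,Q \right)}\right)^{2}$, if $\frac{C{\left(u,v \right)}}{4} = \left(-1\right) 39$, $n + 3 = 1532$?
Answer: $1885129$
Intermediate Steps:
$n = 1529$ ($n = -3 + 1532 = 1529$)
$C{\left(u,v \right)} = -156$ ($C{\left(u,v \right)} = 4 \left(\left(-1\right) 39\right) = 4 \left(-39\right) = -156$)
$\left(n + C{\left(33,Q \right)}\right)^{2} = \left(1529 - 156\right)^{2} = 1373^{2} = 1885129$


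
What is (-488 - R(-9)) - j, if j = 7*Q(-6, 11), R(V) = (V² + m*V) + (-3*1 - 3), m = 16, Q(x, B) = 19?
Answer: -552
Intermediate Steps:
R(V) = -6 + V² + 16*V (R(V) = (V² + 16*V) + (-3*1 - 3) = (V² + 16*V) + (-3 - 3) = (V² + 16*V) - 6 = -6 + V² + 16*V)
j = 133 (j = 7*19 = 133)
(-488 - R(-9)) - j = (-488 - (-6 + (-9)² + 16*(-9))) - 1*133 = (-488 - (-6 + 81 - 144)) - 133 = (-488 - 1*(-69)) - 133 = (-488 + 69) - 133 = -419 - 133 = -552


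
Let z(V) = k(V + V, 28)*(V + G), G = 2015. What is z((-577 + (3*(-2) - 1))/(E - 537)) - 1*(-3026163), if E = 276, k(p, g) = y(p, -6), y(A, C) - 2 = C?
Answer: 787722547/261 ≈ 3.0181e+6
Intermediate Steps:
y(A, C) = 2 + C
k(p, g) = -4 (k(p, g) = 2 - 6 = -4)
z(V) = -8060 - 4*V (z(V) = -4*(V + 2015) = -4*(2015 + V) = -8060 - 4*V)
z((-577 + (3*(-2) - 1))/(E - 537)) - 1*(-3026163) = (-8060 - 4*(-577 + (3*(-2) - 1))/(276 - 537)) - 1*(-3026163) = (-8060 - 4*(-577 + (-6 - 1))/(-261)) + 3026163 = (-8060 - 4*(-577 - 7)*(-1)/261) + 3026163 = (-8060 - (-2336)*(-1)/261) + 3026163 = (-8060 - 4*584/261) + 3026163 = (-8060 - 2336/261) + 3026163 = -2105996/261 + 3026163 = 787722547/261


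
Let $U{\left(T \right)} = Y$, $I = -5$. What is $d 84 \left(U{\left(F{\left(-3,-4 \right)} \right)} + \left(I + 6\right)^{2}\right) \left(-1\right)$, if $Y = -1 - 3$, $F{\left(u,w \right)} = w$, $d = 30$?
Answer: $7560$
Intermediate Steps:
$Y = -4$ ($Y = -1 - 3 = -4$)
$U{\left(T \right)} = -4$
$d 84 \left(U{\left(F{\left(-3,-4 \right)} \right)} + \left(I + 6\right)^{2}\right) \left(-1\right) = 30 \cdot 84 \left(-4 + \left(-5 + 6\right)^{2}\right) \left(-1\right) = 2520 \left(-4 + 1^{2}\right) \left(-1\right) = 2520 \left(-4 + 1\right) \left(-1\right) = 2520 \left(\left(-3\right) \left(-1\right)\right) = 2520 \cdot 3 = 7560$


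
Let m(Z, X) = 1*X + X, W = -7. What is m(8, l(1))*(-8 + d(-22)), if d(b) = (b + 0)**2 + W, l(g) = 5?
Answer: 4690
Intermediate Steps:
d(b) = -7 + b**2 (d(b) = (b + 0)**2 - 7 = b**2 - 7 = -7 + b**2)
m(Z, X) = 2*X (m(Z, X) = X + X = 2*X)
m(8, l(1))*(-8 + d(-22)) = (2*5)*(-8 + (-7 + (-22)**2)) = 10*(-8 + (-7 + 484)) = 10*(-8 + 477) = 10*469 = 4690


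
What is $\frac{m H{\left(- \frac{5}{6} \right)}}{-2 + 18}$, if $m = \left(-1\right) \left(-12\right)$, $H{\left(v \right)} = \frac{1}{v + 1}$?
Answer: $\frac{9}{2} \approx 4.5$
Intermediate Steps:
$H{\left(v \right)} = \frac{1}{1 + v}$
$m = 12$
$\frac{m H{\left(- \frac{5}{6} \right)}}{-2 + 18} = \frac{12 \frac{1}{1 - \frac{5}{6}}}{-2 + 18} = \frac{12 \frac{1}{1 - \frac{5}{6}}}{16} = \frac{12}{1 - \frac{5}{6}} \cdot \frac{1}{16} = 12 \frac{1}{\frac{1}{6}} \cdot \frac{1}{16} = 12 \cdot 6 \cdot \frac{1}{16} = 72 \cdot \frac{1}{16} = \frac{9}{2}$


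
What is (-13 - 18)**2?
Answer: 961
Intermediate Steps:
(-13 - 18)**2 = (-31)**2 = 961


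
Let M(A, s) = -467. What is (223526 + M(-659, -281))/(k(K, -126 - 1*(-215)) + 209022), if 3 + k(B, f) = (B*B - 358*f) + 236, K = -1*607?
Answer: 223059/545842 ≈ 0.40865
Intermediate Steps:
K = -607
k(B, f) = 233 + B² - 358*f (k(B, f) = -3 + ((B*B - 358*f) + 236) = -3 + ((B² - 358*f) + 236) = -3 + (236 + B² - 358*f) = 233 + B² - 358*f)
(223526 + M(-659, -281))/(k(K, -126 - 1*(-215)) + 209022) = (223526 - 467)/((233 + (-607)² - 358*(-126 - 1*(-215))) + 209022) = 223059/((233 + 368449 - 358*(-126 + 215)) + 209022) = 223059/((233 + 368449 - 358*89) + 209022) = 223059/((233 + 368449 - 31862) + 209022) = 223059/(336820 + 209022) = 223059/545842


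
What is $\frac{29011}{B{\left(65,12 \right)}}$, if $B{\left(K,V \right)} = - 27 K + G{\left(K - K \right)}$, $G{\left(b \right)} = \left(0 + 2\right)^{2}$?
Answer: $- \frac{29011}{1751} \approx -16.568$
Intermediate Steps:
$G{\left(b \right)} = 4$ ($G{\left(b \right)} = 2^{2} = 4$)
$B{\left(K,V \right)} = 4 - 27 K$ ($B{\left(K,V \right)} = - 27 K + 4 = 4 - 27 K$)
$\frac{29011}{B{\left(65,12 \right)}} = \frac{29011}{4 - 1755} = \frac{29011}{-1751} = 29011 \left(- \frac{1}{1751}\right) = - \frac{29011}{1751}$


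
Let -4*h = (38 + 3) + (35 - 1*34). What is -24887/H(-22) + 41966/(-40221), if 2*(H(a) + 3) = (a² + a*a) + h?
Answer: -4083781406/76540563 ≈ -53.354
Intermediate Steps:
h = -21/2 (h = -((38 + 3) + (35 - 1*34))/4 = -(41 + (35 - 34))/4 = -(41 + 1)/4 = -¼*42 = -21/2 ≈ -10.500)
H(a) = -33/4 + a² (H(a) = -3 + ((a² + a*a) - 21/2)/2 = -3 + ((a² + a²) - 21/2)/2 = -3 + (2*a² - 21/2)/2 = -3 + (-21/2 + 2*a²)/2 = -3 + (-21/4 + a²) = -33/4 + a²)
-24887/H(-22) + 41966/(-40221) = -24887/(-33/4 + (-22)²) + 41966/(-40221) = -24887/(-33/4 + 484) + 41966*(-1/40221) = -24887/1903/4 - 41966/40221 = -24887*4/1903 - 41966/40221 = -99548/1903 - 41966/40221 = -4083781406/76540563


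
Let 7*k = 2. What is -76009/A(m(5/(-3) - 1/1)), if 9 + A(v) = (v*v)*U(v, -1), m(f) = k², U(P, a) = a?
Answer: 182497609/21625 ≈ 8439.2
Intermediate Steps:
k = 2/7 (k = (⅐)*2 = 2/7 ≈ 0.28571)
m(f) = 4/49 (m(f) = (2/7)² = 4/49)
A(v) = -9 - v² (A(v) = -9 + (v*v)*(-1) = -9 + v²*(-1) = -9 - v²)
-76009/A(m(5/(-3) - 1/1)) = -76009/(-9 - (4/49)²) = -76009/(-9 - 1*16/2401) = -76009/(-9 - 16/2401) = -76009/(-21625/2401) = -76009*(-2401/21625) = 182497609/21625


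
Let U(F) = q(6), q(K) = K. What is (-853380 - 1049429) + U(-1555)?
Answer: -1902803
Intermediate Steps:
U(F) = 6
(-853380 - 1049429) + U(-1555) = (-853380 - 1049429) + 6 = -1902809 + 6 = -1902803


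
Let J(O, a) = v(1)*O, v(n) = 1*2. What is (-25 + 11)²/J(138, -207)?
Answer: 49/69 ≈ 0.71014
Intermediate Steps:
v(n) = 2
J(O, a) = 2*O
(-25 + 11)²/J(138, -207) = (-25 + 11)²/((2*138)) = (-14)²/276 = 196*(1/276) = 49/69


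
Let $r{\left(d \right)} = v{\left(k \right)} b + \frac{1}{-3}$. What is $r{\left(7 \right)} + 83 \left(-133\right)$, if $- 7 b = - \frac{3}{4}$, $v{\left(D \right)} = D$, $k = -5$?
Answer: $- \frac{927349}{84} \approx -11040.0$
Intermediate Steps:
$b = \frac{3}{28}$ ($b = - \frac{\left(-3\right) \frac{1}{4}}{7} = \left(- \frac{1}{7}\right) \left(- \frac{3}{4}\right) = \frac{3}{28} \approx 0.10714$)
$r{\left(d \right)} = - \frac{73}{84}$ ($r{\left(d \right)} = \left(-5\right) \frac{3}{28} + \frac{1}{-3} = - \frac{15}{28} - \frac{1}{3} = - \frac{73}{84}$)
$r{\left(7 \right)} + 83 \left(-133\right) = - \frac{73}{84} + 83 \left(-133\right) = - \frac{73}{84} - 11039 = - \frac{927349}{84}$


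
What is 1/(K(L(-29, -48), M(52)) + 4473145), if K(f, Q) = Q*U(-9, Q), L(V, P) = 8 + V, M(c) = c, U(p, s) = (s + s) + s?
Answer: 1/4481257 ≈ 2.2315e-7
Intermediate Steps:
U(p, s) = 3*s (U(p, s) = 2*s + s = 3*s)
K(f, Q) = 3*Q² (K(f, Q) = Q*(3*Q) = 3*Q²)
1/(K(L(-29, -48), M(52)) + 4473145) = 1/(3*52² + 4473145) = 1/(3*2704 + 4473145) = 1/(8112 + 4473145) = 1/4481257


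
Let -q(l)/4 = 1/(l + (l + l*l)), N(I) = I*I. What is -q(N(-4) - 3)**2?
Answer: -16/38025 ≈ -0.00042078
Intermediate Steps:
N(I) = I**2
q(l) = -4/(l**2 + 2*l) (q(l) = -4/(l + (l + l*l)) = -4/(l + (l + l**2)) = -4/(l**2 + 2*l))
-q(N(-4) - 3)**2 = -(-4/(((-4)**2 - 3)*(2 + ((-4)**2 - 3))))**2 = -(-4/((16 - 3)*(2 + (16 - 3))))**2 = -(-4/(13*(2 + 13)))**2 = -(-4*1/13/15)**2 = -(-4*1/13*1/15)**2 = -(-4/195)**2 = -1*16/38025 = -16/38025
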